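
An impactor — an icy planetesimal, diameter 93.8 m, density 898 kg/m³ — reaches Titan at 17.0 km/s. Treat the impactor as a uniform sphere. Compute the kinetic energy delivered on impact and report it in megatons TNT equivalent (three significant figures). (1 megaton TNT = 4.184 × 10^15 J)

v = 17000 m/s.
Mass m = (π/6) ρ d³ = (π/6) × 898 × (93.8)³ = 3.880 × 10^8 kg
E = ½ m v² = 0.5 × 3.880 × 10^8 × (17000)² = 5.607 × 10^16 J
   = 5.607 × 10^16 / 4.184×10^15 = 13.40 Mt

E ≈ 13.4 Mt TNT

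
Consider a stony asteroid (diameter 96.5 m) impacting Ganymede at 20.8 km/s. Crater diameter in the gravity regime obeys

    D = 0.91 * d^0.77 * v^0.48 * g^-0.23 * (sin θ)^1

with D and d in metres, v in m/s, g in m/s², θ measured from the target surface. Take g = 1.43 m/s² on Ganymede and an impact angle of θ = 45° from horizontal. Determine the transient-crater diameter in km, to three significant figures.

D ≈ 2.36 km

In SI units: v = 20800 m/s.
d^0.77 = 96.5^0.77 = 33.74
v^0.48 = 20800^0.48 = 118.2
g^-0.23 = 1.43^-0.23 = 0.9210
(sin 45°)^1 = 0.7071^1 = 0.7071
D = 0.91 × 33.74 × 118.2 × 0.9210 × 0.7071 = 2363 m
   = 2.363 km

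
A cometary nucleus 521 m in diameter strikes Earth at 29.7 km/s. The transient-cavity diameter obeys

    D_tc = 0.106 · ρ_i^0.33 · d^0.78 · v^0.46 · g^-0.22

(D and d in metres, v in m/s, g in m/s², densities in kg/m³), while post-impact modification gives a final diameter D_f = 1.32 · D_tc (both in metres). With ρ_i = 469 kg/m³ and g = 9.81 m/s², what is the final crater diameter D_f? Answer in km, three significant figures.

v = 29700 m/s.
ρ_i^0.33 = 469^0.33 = 7.612
d^0.78 = 521^0.78 = 131.6
v^0.46 = 29700^0.46 = 114.1
g^-0.22 = 9.81^-0.22 = 0.6051
D_tc = 0.106 × 7.612 × 131.6 × 114.1 × 0.6051 = 7331 m
D_f = 1.32 × 7331 = 9677 m
     = 9.677 km

D_f ≈ 9.68 km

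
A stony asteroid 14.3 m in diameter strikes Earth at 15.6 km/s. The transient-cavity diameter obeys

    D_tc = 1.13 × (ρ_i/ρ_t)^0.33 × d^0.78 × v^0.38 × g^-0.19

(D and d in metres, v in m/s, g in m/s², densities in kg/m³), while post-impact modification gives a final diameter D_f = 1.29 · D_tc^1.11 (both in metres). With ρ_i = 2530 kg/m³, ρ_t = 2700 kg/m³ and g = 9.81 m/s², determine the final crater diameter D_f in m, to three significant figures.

D_f ≈ 524 m

v = 15600 m/s.
(ρ_i/ρ_t)^0.33 = (2530/2700)^0.33 = 0.9788
d^0.78 = 14.3^0.78 = 7.965
v^0.38 = 15600^0.38 = 39.21
g^-0.19 = 9.81^-0.19 = 0.6480
D_tc = 1.13 × 0.9788 × 7.965 × 39.21 × 0.6480 = 223.8 m
D_f = 1.29 × (223.8)^1.11 = 523.5 m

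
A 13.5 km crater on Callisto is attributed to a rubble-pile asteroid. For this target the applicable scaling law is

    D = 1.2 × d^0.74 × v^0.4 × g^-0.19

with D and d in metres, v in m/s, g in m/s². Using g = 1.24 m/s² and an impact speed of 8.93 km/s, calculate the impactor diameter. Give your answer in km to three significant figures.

d ≈ 2.31 km

Rearranging for d: d = [D / (1.2 · 8930^0.4 · 1.24^-0.19)]^(1/0.74).
D = 13500 m.
8930^0.4 = 38.05
1.24^-0.19 = 0.9600
Denominator = 1.2 × 38.05 × 0.9600 = 43.83
D / 43.83 = 13500 / 43.83 = 308.0
d = 308.0^(1/0.74) = 308.0^1.3514 = 2307 m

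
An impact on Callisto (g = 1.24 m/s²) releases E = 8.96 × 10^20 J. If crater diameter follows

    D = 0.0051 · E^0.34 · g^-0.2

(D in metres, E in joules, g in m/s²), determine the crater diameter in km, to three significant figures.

D ≈ 65.0 km

E^0.34 = (8.96 × 10^20)^0.34 = 1.330 × 10^7
g^-0.2 = 1.24^-0.2 = 0.9579
D = 0.0051 × 1.330 × 10^7 × 0.9579 = 64974 m
   = 64.97 km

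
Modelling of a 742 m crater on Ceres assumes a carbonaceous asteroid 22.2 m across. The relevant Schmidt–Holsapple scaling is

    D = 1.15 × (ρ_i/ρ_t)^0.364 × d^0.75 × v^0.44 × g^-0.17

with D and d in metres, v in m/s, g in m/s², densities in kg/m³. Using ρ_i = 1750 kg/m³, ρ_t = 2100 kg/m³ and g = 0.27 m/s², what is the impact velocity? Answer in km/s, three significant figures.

Rearranging for v: v = [D / (1.15 · (1750/2100)^0.364 · 22.2^0.75 · 0.27^-0.17)]^(1/0.44).
(1750/2100)^0.364 = 0.9358
22.2^0.75 = 10.23
0.27^-0.17 = 1.249
Denominator = 1.15 × 0.9358 × 10.23 × 1.249 = 13.75
D / 13.75 = 742 / 13.75 = 53.96
v = 53.96^(1/0.44) = 53.96^2.2727 = 8639 m/s

v ≈ 8.64 km/s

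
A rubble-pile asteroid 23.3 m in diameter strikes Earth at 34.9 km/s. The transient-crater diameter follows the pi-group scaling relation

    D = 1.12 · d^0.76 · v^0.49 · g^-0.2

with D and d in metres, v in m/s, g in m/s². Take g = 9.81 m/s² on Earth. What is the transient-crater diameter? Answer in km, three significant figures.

D ≈ 1.31 km

In SI units: v = 34900 m/s.
d^0.76 = 23.3^0.76 = 10.94
v^0.49 = 34900^0.49 = 168.3
g^-0.2 = 9.81^-0.2 = 0.6334
D = 1.12 × 10.94 × 168.3 × 0.6334 = 1306 m
   = 1.306 km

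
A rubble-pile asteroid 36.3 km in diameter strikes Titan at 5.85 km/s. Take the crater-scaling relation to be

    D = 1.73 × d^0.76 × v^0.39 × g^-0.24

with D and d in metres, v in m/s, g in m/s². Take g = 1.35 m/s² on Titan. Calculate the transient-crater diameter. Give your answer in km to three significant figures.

In SI units: d = 36300 m, v = 5850 m/s.
d^0.76 = 36300^0.76 = 2921
v^0.39 = 5850^0.39 = 29.46
g^-0.24 = 1.35^-0.24 = 0.9305
D = 1.73 × 2921 × 29.46 × 0.9305 = 1.385 × 10^5 m
   = 138.5 km

D ≈ 139 km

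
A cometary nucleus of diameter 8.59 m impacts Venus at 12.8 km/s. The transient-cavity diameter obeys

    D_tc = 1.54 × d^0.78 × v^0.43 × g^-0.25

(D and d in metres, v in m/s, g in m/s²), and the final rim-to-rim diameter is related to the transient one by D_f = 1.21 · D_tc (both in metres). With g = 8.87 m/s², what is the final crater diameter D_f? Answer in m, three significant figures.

v = 12800 m/s.
d^0.78 = 8.59^0.78 = 5.352
v^0.43 = 12800^0.43 = 58.36
g^-0.25 = 8.87^-0.25 = 0.5795
D_tc = 1.54 × 5.352 × 58.36 × 0.5795 = 278.7 m
D_f = 1.21 × 278.7 = 337.2 m

D_f ≈ 337 m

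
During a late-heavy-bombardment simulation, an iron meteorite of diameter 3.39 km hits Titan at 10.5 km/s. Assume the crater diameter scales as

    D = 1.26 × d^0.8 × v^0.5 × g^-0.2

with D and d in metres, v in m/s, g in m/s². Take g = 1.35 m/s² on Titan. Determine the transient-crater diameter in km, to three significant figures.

In SI units: d = 3390 m, v = 10500 m/s.
d^0.8 = 3390^0.8 = 667.1
v^0.5 = 10500^0.5 = 102.5
g^-0.2 = 1.35^-0.2 = 0.9417
D = 1.26 × 667.1 × 102.5 × 0.9417 = 81133 m
   = 81.13 km

D ≈ 81.1 km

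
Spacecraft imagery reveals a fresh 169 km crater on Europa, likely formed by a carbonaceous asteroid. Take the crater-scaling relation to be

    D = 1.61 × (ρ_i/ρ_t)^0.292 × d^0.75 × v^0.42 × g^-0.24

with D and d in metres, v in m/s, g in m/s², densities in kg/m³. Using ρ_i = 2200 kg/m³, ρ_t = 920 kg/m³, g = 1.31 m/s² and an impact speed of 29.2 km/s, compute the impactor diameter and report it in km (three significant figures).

d ≈ 12.1 km

Rearranging for d: d = [D / (1.61 · (2200/920)^0.292 · 29200^0.42 · 1.31^-0.24)]^(1/0.75).
D = 169000 m.
(2200/920)^0.292 = 1.290
29200^0.42 = 75.07
1.31^-0.24 = 0.9372
Denominator = 1.61 × 1.290 × 75.07 × 0.9372 = 146.1
D / 146.1 = 169000 / 146.1 = 1157
d = 1157^(1/0.75) = 1157^1.3333 = 12143 m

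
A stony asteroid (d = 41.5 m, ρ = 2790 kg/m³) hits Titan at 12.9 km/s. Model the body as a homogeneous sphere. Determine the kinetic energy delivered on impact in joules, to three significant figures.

E ≈ 8.69 × 10^15 J

v = 12900 m/s.
Mass m = (π/6) ρ d³ = (π/6) × 2790 × (41.5)³ = 1.044 × 10^8 kg
E = ½ m v² = 0.5 × 1.044 × 10^8 × (12900)² = 8.687 × 10^15 J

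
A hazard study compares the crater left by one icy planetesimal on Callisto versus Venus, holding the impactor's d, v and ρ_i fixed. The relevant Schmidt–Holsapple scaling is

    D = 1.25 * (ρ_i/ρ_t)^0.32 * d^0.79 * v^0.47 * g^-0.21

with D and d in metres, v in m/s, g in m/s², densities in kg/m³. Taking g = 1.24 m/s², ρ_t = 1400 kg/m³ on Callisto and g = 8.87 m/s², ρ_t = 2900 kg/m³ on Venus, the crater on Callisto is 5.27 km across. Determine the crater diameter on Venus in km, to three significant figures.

D ≈ 2.76 km

The impactor-only factors (d, v, ρ_i) cancel in the ratio, leaving D_Venus/D_Callisto = (g_Venus/g_Callisto)^-0.21 · (ρ_t,Callisto/ρ_t,Venus)^0.32.
(8.87/1.24)^-0.21 = 7.153^-0.21 = 0.6615
(1400/2900)^0.32 = 0.4828^0.32 = 0.7921
Ratio = 0.6615 × 0.7921 = 0.5240
D_Venus = 0.5240 × 5.27 km = 2.76 km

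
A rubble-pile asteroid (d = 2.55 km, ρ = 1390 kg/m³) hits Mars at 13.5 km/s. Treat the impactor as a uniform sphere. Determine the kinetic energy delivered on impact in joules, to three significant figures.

d = 2550 m; v = 13500 m/s.
Mass m = (π/6) ρ d³ = (π/6) × 1390 × (2550)³ = 1.207 × 10^13 kg
E = ½ m v² = 0.5 × 1.207 × 10^13 × (13500)² = 1.100 × 10^21 J

E ≈ 1.10 × 10^21 J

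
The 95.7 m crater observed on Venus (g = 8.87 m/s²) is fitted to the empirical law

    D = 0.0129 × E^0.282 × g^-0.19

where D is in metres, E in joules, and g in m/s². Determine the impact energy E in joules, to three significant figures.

E ≈ 2.31 × 10^14 J

Rearranging: E = [D / (0.0129 · g^-0.19)]^(1/0.282).
g^-0.19 = 8.87^-0.19 = 0.6605
D / (0.0129 × 0.6605) = 95.7 / (8.520 × 10^-3) = 1.123 × 10^4
E = (1.123 × 10^4)^3.5461 = 2.307 × 10^14 J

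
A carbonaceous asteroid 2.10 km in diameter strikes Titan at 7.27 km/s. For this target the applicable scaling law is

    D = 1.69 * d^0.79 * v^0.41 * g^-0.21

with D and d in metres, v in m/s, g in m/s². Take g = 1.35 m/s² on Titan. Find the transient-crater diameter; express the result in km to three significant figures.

In SI units: d = 2100 m, v = 7270 m/s.
d^0.79 = 2100^0.79 = 421.3
v^0.41 = 7270^0.41 = 38.30
g^-0.21 = 1.35^-0.21 = 0.9389
D = 1.69 × 421.3 × 38.30 × 0.9389 = 25603 m
   = 25.60 km

D ≈ 25.6 km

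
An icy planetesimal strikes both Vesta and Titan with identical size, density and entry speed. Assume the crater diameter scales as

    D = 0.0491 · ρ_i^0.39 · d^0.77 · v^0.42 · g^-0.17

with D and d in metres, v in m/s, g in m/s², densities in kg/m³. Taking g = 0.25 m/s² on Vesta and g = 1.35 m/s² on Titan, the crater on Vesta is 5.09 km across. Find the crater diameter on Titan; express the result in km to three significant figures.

All impactor-dependent factors cancel in the ratio, leaving D_Titan/D_Vesta = (g_Titan/g_Vesta)^-0.17.
(1.35/0.25)^-0.17 = 5.400^-0.17 = 0.7507
D_Titan = 0.7507 × 5.09 km = 3.82 km

D ≈ 3.82 km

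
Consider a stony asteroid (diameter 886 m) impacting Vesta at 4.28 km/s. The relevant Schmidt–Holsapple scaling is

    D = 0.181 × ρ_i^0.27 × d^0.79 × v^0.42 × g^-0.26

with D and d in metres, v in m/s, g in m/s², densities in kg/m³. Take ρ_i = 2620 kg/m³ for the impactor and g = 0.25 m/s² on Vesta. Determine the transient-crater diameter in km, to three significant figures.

In SI units: v = 4280 m/s.
ρ_i^0.27 = 2620^0.27 = 8.374
d^0.79 = 886^0.79 = 213.0
v^0.42 = 4280^0.42 = 33.51
g^-0.26 = 0.25^-0.26 = 1.434
D = 0.181 × 8.374 × 213.0 × 33.51 × 1.434 = 15514 m
   = 15.51 km

D ≈ 15.5 km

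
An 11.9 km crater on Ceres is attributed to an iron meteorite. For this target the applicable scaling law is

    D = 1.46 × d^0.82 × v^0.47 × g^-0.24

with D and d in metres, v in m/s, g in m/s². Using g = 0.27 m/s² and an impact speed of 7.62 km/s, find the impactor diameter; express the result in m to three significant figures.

d ≈ 239 m

Rearranging for d: d = [D / (1.46 · 7620^0.47 · 0.27^-0.24)]^(1/0.82).
D = 11900 m.
7620^0.47 = 66.76
0.27^-0.24 = 1.369
Denominator = 1.46 × 66.76 × 1.369 = 133.4
D / 133.4 = 11900 / 133.4 = 89.21
d = 89.21^(1/0.82) = 89.21^1.2195 = 239.1 m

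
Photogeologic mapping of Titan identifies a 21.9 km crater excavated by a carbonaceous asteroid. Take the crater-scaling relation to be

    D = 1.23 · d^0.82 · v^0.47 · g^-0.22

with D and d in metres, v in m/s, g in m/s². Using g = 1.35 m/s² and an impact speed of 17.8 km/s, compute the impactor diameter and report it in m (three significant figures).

d ≈ 606 m

Rearranging for d: d = [D / (1.23 · 17800^0.47 · 1.35^-0.22)]^(1/0.82).
D = 21900 m.
17800^0.47 = 99.47
1.35^-0.22 = 0.9361
Denominator = 1.23 × 99.47 × 0.9361 = 114.5
D / 114.5 = 21900 / 114.5 = 191.3
d = 191.3^(1/0.82) = 191.3^1.2195 = 606.1 m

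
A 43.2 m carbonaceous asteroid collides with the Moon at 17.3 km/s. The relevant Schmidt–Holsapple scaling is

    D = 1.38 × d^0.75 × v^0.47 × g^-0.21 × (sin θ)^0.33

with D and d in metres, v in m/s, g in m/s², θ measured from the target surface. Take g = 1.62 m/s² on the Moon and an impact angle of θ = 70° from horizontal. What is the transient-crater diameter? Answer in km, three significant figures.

In SI units: v = 17300 m/s.
d^0.75 = 43.2^0.75 = 16.85
v^0.47 = 17300^0.47 = 98.15
g^-0.21 = 1.62^-0.21 = 0.9037
(sin 70°)^0.33 = 0.9397^0.33 = 0.9797
D = 1.38 × 16.85 × 98.15 × 0.9037 × 0.9797 = 2021 m
   = 2.021 km

D ≈ 2.02 km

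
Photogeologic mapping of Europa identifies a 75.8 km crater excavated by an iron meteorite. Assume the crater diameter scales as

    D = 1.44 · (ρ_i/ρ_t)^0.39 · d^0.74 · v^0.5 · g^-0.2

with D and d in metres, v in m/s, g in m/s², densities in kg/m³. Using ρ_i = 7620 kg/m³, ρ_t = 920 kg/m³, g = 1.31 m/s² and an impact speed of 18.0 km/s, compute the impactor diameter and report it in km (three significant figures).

d ≈ 1.13 km

Rearranging for d: d = [D / (1.44 · (7620/920)^0.39 · 18000^0.5 · 1.31^-0.2)]^(1/0.74).
D = 75800 m.
(7620/920)^0.39 = 2.281
18000^0.5 = 134.2
1.31^-0.2 = 0.9474
Denominator = 1.44 × 2.281 × 134.2 × 0.9474 = 417.6
D / 417.6 = 75800 / 417.6 = 181.5
d = 181.5^(1/0.74) = 181.5^1.3514 = 1129 m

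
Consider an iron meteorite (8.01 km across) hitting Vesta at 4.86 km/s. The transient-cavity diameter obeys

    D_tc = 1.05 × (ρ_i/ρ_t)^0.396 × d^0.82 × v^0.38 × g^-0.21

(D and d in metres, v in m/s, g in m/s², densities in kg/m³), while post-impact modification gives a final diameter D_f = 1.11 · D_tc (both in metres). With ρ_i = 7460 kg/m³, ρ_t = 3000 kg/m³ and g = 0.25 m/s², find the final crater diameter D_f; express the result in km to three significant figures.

In SI: d = 8010 m, v = 4860 m/s.
(ρ_i/ρ_t)^0.396 = (7460/3000)^0.396 = 1.434
d^0.82 = 8010^0.82 = 1588
v^0.38 = 4860^0.38 = 25.17
g^-0.21 = 0.25^-0.21 = 1.338
D_tc = 1.05 × 1.434 × 1588 × 25.17 × 1.338 = 80520 m
D_f = 1.11 × 80520 = 89377 m
     = 89.38 km

D_f ≈ 89.4 km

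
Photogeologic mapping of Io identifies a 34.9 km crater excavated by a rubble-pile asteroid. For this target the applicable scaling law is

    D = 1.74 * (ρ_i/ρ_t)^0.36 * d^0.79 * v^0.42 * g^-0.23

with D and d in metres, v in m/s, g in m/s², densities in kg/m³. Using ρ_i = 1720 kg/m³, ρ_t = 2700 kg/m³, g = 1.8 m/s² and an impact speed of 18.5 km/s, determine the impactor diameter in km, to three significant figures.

d ≈ 2.19 km

Rearranging for d: d = [D / (1.74 · (1720/2700)^0.36 · 18500^0.42 · 1.8^-0.23)]^(1/0.79).
D = 34900 m.
(1720/2700)^0.36 = 0.8502
18500^0.42 = 61.97
1.8^-0.23 = 0.8735
Denominator = 1.74 × 0.8502 × 61.97 × 0.8735 = 80.08
D / 80.08 = 34900 / 80.08 = 435.8
d = 435.8^(1/0.79) = 435.8^1.2658 = 2192 m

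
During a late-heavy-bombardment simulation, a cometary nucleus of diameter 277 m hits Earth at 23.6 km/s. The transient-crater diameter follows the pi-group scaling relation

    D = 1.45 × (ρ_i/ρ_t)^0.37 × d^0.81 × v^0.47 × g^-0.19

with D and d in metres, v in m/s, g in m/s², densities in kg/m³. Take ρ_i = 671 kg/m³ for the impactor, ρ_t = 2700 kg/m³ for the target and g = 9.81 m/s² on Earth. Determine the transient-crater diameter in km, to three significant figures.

D ≈ 6.07 km

In SI units: v = 23600 m/s.
(ρ_i/ρ_t)^0.37 = (671/2700)^0.37 = 0.5974
d^0.81 = 277^0.81 = 95.15
v^0.47 = 23600^0.47 = 113.6
g^-0.19 = 9.81^-0.19 = 0.6480
D = 1.45 × 0.5974 × 95.15 × 113.6 × 0.6480 = 6067 m
   = 6.067 km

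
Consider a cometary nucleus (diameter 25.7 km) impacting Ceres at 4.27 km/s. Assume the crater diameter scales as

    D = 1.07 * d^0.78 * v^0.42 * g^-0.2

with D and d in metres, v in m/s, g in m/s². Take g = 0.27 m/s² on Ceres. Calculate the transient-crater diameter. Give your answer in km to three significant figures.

In SI units: d = 25700 m, v = 4270 m/s.
d^0.78 = 25700^0.78 = 2753
v^0.42 = 4270^0.42 = 33.48
g^-0.2 = 0.27^-0.2 = 1.299
D = 1.07 × 2753 × 33.48 × 1.299 = 1.281 × 10^5 m
   = 128.1 km

D ≈ 128 km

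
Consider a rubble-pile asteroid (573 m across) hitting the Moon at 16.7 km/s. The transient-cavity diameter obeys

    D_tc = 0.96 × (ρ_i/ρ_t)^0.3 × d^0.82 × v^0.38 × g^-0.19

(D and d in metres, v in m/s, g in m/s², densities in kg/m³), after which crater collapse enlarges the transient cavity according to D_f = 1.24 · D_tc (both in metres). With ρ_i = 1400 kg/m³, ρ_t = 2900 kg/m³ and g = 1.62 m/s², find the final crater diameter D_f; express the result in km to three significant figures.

D_f ≈ 6.42 km

v = 16700 m/s.
(ρ_i/ρ_t)^0.3 = (1400/2900)^0.3 = 0.8037
d^0.82 = 573^0.82 = 182.7
v^0.38 = 16700^0.38 = 40.24
g^-0.19 = 1.62^-0.19 = 0.9124
D_tc = 0.96 × 0.8037 × 182.7 × 40.24 × 0.9124 = 5175 m
D_f = 1.24 × 5175 = 6417 m
     = 6.417 km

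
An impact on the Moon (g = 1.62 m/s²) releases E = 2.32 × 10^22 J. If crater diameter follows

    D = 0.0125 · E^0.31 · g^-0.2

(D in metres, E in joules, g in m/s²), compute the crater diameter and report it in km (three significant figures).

D ≈ 97.3 km

E^0.31 = (2.32 × 10^22)^0.31 = 8.576 × 10^6
g^-0.2 = 1.62^-0.2 = 0.9080
D = 0.0125 × 8.576 × 10^6 × 0.9080 = 97338 m
   = 97.34 km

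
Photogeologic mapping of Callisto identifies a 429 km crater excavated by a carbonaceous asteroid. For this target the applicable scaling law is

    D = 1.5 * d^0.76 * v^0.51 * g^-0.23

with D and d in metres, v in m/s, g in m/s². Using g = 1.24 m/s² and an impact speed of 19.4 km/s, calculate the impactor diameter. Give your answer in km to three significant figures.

Rearranging for d: d = [D / (1.5 · 19400^0.51 · 1.24^-0.23)]^(1/0.76).
D = 429000 m.
19400^0.51 = 153.7
1.24^-0.23 = 0.9517
Denominator = 1.5 × 153.7 × 0.9517 = 219.4
D / 219.4 = 429000 / 219.4 = 1955
d = 1955^(1/0.76) = 1955^1.3158 = 21404 m

d ≈ 21.4 km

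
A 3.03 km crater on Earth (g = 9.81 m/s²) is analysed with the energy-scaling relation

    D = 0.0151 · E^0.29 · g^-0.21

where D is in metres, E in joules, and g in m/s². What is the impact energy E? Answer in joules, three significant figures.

Rearranging: E = [D / (0.0151 · g^-0.21)]^(1/0.29).
D = 3030 m.
g^-0.21 = 9.81^-0.21 = 0.6191
D / (0.0151 × 0.6191) = 3030 / (9.348 × 10^-3) = 3.241 × 10^5
E = (3.241 × 10^5)^3.4483 = 1.006 × 10^19 J

E ≈ 1.01 × 10^19 J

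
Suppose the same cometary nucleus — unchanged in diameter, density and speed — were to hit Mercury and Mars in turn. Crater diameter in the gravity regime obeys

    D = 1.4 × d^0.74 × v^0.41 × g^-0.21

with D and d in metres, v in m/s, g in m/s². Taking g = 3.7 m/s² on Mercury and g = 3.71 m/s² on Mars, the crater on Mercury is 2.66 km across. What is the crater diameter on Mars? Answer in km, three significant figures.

All impactor-dependent factors cancel in the ratio, leaving D_Mars/D_Mercury = (g_Mars/g_Mercury)^-0.21.
(3.71/3.7)^-0.21 = 1.003^-0.21 = 0.9994
D_Mars = 0.9994 × 2.66 km = 2.66 km

D ≈ 2.66 km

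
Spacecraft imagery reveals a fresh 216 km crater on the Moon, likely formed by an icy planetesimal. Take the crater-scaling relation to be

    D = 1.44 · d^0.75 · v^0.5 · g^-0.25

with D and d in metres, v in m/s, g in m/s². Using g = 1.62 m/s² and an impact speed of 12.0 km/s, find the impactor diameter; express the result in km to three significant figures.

d ≈ 17.9 km

Rearranging for d: d = [D / (1.44 · 12000^0.5 · 1.62^-0.25)]^(1/0.75).
D = 216000 m.
12000^0.5 = 109.5
1.62^-0.25 = 0.8864
Denominator = 1.44 × 109.5 × 0.8864 = 139.8
D / 139.8 = 216000 / 139.8 = 1545
d = 1545^(1/0.75) = 1545^1.3333 = 17857 m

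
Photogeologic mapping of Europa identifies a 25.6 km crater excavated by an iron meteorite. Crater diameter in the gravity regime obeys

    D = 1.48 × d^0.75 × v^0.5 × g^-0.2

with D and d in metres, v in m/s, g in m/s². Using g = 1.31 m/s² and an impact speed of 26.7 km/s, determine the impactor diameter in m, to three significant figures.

d ≈ 538 m

Rearranging for d: d = [D / (1.48 · 26700^0.5 · 1.31^-0.2)]^(1/0.75).
D = 25600 m.
26700^0.5 = 163.4
1.31^-0.2 = 0.9474
Denominator = 1.48 × 163.4 × 0.9474 = 229.1
D / 229.1 = 25600 / 229.1 = 111.7
d = 111.7^(1/0.75) = 111.7^1.3333 = 537.9 m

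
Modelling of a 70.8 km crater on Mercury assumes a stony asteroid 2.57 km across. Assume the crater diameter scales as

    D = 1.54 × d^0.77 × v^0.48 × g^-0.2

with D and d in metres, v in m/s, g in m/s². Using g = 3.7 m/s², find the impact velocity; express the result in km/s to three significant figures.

v ≈ 30.2 km/s

Rearranging for v: v = [D / (1.54 · 2570^0.77 · 3.7^-0.2)]^(1/0.48).
D = 70800 m.
2570^0.77 = 422.3
3.7^-0.2 = 0.7698
Denominator = 1.54 × 422.3 × 0.7698 = 500.6
D / 500.6 = 70800 / 500.6 = 141.4
v = 141.4^(1/0.48) = 141.4^2.0833 = 30202 m/s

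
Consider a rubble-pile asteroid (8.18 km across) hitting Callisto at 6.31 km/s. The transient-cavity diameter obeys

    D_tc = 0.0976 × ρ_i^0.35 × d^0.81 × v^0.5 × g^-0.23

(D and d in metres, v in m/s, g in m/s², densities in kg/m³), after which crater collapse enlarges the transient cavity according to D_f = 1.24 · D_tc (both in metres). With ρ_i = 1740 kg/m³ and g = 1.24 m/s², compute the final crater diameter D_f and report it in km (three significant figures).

In SI: d = 8180 m, v = 6310 m/s.
ρ_i^0.35 = 1740^0.35 = 13.62
d^0.81 = 8180^0.81 = 1477
v^0.5 = 6310^0.5 = 79.44
g^-0.23 = 1.24^-0.23 = 0.9517
D_tc = 0.0976 × 13.62 × 1477 × 79.44 × 0.9517 = 1.484 × 10^5 m
D_f = 1.24 × 1.484 × 10^5 = 1.840 × 10^5 m
     = 184.0 km

D_f ≈ 184 km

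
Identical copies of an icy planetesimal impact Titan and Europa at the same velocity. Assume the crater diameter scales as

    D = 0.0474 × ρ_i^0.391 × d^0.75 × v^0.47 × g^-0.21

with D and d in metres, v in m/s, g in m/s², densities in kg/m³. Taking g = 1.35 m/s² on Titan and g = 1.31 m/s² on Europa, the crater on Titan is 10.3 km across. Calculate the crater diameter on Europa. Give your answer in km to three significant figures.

All impactor-dependent factors cancel in the ratio, leaving D_Europa/D_Titan = (g_Europa/g_Titan)^-0.21.
(1.31/1.35)^-0.21 = 0.9704^-0.21 = 1.006
D_Europa = 1.006 × 10.3 km = 10.4 km

D ≈ 10.4 km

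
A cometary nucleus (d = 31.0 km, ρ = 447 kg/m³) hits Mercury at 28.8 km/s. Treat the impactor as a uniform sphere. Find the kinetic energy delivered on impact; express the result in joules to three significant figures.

d = 31000 m; v = 28800 m/s.
Mass m = (π/6) ρ d³ = (π/6) × 447 × (31000)³ = 6.973 × 10^15 kg
E = ½ m v² = 0.5 × 6.973 × 10^15 × (28800)² = 2.892 × 10^24 J

E ≈ 2.89 × 10^24 J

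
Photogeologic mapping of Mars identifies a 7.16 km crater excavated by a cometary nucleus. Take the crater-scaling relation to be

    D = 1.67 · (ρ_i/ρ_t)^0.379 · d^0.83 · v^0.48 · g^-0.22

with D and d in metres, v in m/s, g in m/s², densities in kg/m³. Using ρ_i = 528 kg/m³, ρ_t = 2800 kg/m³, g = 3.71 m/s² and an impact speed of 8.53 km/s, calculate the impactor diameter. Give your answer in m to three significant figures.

Rearranging for d: d = [D / (1.67 · (528/2800)^0.379 · 8530^0.48 · 3.71^-0.22)]^(1/0.83).
D = 7160 m.
(528/2800)^0.379 = 0.5314
8530^0.48 = 77.06
3.71^-0.22 = 0.7494
Denominator = 1.67 × 0.5314 × 77.06 × 0.7494 = 51.25
D / 51.25 = 7160 / 51.25 = 139.7
d = 139.7^(1/0.83) = 139.7^1.2048 = 384.2 m

d ≈ 384 m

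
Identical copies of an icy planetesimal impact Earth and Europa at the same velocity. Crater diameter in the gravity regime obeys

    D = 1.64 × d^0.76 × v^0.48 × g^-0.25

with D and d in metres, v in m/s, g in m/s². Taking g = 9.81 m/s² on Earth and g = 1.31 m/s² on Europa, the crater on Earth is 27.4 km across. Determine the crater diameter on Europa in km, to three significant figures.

All impactor-dependent factors cancel in the ratio, leaving D_Europa/D_Earth = (g_Europa/g_Earth)^-0.25.
(1.31/9.81)^-0.25 = 0.1335^-0.25 = 1.654
D_Europa = 1.654 × 27.4 km = 45.3 km

D ≈ 45.3 km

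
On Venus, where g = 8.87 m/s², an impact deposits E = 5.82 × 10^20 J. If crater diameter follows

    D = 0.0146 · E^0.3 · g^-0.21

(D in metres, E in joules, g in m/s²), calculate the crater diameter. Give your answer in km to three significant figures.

D ≈ 15.7 km

E^0.3 = (5.82 × 10^20)^0.3 = 1.696 × 10^6
g^-0.21 = 8.87^-0.21 = 0.6323
D = 0.0146 × 1.696 × 10^6 × 0.6323 = 15657 m
   = 15.66 km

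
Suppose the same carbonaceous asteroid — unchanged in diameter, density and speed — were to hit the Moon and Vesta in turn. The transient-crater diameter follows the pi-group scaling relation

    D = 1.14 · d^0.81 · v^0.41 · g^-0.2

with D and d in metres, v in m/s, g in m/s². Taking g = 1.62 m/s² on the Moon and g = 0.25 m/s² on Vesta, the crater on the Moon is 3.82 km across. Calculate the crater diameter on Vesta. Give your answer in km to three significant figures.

All impactor-dependent factors cancel in the ratio, leaving D_Vesta/D_Moon = (g_Vesta/g_Moon)^-0.2.
(0.25/1.62)^-0.2 = 0.1543^-0.2 = 1.453
D_Vesta = 1.453 × 3.82 km = 5.55 km

D ≈ 5.55 km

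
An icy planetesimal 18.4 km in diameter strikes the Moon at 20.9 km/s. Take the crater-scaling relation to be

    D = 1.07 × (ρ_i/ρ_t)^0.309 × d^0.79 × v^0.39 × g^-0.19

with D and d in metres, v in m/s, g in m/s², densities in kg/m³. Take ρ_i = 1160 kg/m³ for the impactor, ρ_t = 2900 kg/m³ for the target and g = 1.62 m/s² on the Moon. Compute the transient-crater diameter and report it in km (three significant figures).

D ≈ 83.3 km

In SI units: d = 18400 m, v = 20900 m/s.
(ρ_i/ρ_t)^0.309 = (1160/2900)^0.309 = 0.7534
d^0.79 = 18400^0.79 = 2340
v^0.39 = 20900^0.39 = 48.40
g^-0.19 = 1.62^-0.19 = 0.9124
D = 1.07 × 0.7534 × 2340 × 48.40 × 0.9124 = 83302 m
   = 83.30 km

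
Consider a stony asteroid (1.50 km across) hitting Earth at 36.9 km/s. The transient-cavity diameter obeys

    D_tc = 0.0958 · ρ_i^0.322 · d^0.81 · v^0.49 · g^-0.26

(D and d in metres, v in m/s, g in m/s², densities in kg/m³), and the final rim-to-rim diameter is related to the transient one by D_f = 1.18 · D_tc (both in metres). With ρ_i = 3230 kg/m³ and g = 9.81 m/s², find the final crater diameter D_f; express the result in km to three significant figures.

D_f ≈ 54.4 km

In SI: d = 1500 m, v = 36900 m/s.
ρ_i^0.322 = 3230^0.322 = 13.49
d^0.81 = 1500^0.81 = 373.8
v^0.49 = 36900^0.49 = 172.9
g^-0.26 = 9.81^-0.26 = 0.5523
D_tc = 0.0958 × 13.49 × 373.8 × 172.9 × 0.5523 = 46130 m
D_f = 1.18 × 46130 = 54433 m
     = 54.43 km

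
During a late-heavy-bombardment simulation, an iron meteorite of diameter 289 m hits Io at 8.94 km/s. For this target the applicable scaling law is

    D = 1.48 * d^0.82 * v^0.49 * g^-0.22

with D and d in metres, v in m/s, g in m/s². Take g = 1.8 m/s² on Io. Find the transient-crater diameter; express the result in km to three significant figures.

D ≈ 11.7 km

In SI units: v = 8940 m/s.
d^0.82 = 289^0.82 = 104.2
v^0.49 = 8940^0.49 = 86.33
g^-0.22 = 1.8^-0.22 = 0.8787
D = 1.48 × 104.2 × 86.33 × 0.8787 = 11699 m
   = 11.70 km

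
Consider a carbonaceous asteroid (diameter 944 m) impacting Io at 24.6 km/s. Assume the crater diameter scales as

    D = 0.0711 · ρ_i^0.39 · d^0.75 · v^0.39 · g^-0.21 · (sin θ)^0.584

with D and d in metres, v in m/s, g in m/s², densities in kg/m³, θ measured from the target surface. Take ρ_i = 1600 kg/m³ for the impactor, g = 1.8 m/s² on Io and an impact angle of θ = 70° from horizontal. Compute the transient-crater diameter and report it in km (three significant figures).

D ≈ 9.46 km

In SI units: v = 24600 m/s.
ρ_i^0.39 = 1600^0.39 = 17.77
d^0.75 = 944^0.75 = 170.3
v^0.39 = 24600^0.39 = 51.58
g^-0.21 = 1.8^-0.21 = 0.8839
(sin 70°)^0.584 = 0.9397^0.584 = 0.9643
D = 0.0711 × 17.77 × 170.3 × 51.58 × 0.8839 × 0.9643 = 9460 m
   = 9.460 km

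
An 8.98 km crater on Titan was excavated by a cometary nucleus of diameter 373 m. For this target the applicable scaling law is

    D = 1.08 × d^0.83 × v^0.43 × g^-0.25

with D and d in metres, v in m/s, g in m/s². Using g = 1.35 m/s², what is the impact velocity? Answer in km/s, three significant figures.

v ≈ 16.9 km/s

Rearranging for v: v = [D / (1.08 · 373^0.83 · 1.35^-0.25)]^(1/0.43).
D = 8980 m.
373^0.83 = 136.3
1.35^-0.25 = 0.9277
Denominator = 1.08 × 136.3 × 0.9277 = 136.6
D / 136.6 = 8980 / 136.6 = 65.74
v = 65.74^(1/0.43) = 65.74^2.3256 = 16887 m/s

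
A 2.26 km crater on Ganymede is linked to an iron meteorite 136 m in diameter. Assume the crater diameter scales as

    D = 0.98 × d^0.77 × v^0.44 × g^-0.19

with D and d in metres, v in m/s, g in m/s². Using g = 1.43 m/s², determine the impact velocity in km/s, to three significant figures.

v ≈ 9.47 km/s

Rearranging for v: v = [D / (0.98 · 136^0.77 · 1.43^-0.19)]^(1/0.44).
D = 2260 m.
136^0.77 = 43.94
1.43^-0.19 = 0.9343
Denominator = 0.98 × 43.94 × 0.9343 = 40.23
D / 40.23 = 2260 / 40.23 = 56.18
v = 56.18^(1/0.44) = 56.18^2.2727 = 9468 m/s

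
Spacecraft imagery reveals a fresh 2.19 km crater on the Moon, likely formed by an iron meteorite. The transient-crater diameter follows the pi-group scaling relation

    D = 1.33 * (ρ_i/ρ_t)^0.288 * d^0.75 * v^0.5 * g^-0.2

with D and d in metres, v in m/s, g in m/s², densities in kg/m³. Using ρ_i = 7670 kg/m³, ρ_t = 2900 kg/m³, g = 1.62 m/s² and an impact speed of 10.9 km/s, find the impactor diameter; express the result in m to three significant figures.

d ≈ 31.0 m

Rearranging for d: d = [D / (1.33 · (7670/2900)^0.288 · 10900^0.5 · 1.62^-0.2)]^(1/0.75).
D = 2190 m.
(7670/2900)^0.288 = 1.323
10900^0.5 = 104.4
1.62^-0.2 = 0.9080
Denominator = 1.33 × 1.323 × 104.4 × 0.9080 = 166.8
D / 166.8 = 2190 / 166.8 = 13.13
d = 13.13^(1/0.75) = 13.13^1.3333 = 30.97 m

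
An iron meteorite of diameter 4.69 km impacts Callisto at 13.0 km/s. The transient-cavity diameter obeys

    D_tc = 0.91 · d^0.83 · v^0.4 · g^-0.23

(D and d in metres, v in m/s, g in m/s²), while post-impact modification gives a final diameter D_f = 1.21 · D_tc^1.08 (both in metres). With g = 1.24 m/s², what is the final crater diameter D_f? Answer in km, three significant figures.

In SI: d = 4690 m, v = 13000 m/s.
d^0.83 = 4690^0.83 = 1114
v^0.4 = 13000^0.4 = 44.22
g^-0.23 = 1.24^-0.23 = 0.9517
D_tc = 0.91 × 1114 × 44.22 × 0.9517 = 42660 m
D_f = 1.21 × (42660)^1.08 = 1.211 × 10^5 m
     = 121.1 km

D_f ≈ 121 km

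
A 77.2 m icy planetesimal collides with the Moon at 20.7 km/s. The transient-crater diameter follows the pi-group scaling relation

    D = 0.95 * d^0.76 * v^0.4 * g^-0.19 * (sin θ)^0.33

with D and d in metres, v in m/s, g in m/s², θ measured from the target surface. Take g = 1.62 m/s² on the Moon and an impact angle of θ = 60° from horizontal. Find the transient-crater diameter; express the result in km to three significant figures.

D ≈ 1.20 km

In SI units: v = 20700 m/s.
d^0.76 = 77.2^0.76 = 27.20
v^0.4 = 20700^0.4 = 53.26
g^-0.19 = 1.62^-0.19 = 0.9124
(sin 60°)^0.33 = 0.8660^0.33 = 0.9536
D = 0.95 × 27.20 × 53.26 × 0.9124 × 0.9536 = 1197 m
   = 1.197 km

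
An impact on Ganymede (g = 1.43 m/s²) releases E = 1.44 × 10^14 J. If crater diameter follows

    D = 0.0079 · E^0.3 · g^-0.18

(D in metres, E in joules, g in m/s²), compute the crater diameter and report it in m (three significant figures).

E^0.3 = (1.44 × 10^14)^0.3 = 1.768 × 10^4
g^-0.18 = 1.43^-0.18 = 0.9376
D = 0.0079 × 1.768 × 10^4 × 0.9376 = 131.0 m

D ≈ 131 m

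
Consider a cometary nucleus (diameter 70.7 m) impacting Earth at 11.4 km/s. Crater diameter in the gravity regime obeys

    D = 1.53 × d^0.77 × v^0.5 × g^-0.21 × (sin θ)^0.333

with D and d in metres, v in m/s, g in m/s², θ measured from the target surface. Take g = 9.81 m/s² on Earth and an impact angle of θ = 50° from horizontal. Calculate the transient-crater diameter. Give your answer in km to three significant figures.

D ≈ 2.46 km

In SI units: v = 11400 m/s.
d^0.77 = 70.7^0.77 = 26.55
v^0.5 = 11400^0.5 = 106.8
g^-0.21 = 9.81^-0.21 = 0.6191
(sin 50°)^0.333 = 0.7660^0.333 = 0.9151
D = 1.53 × 26.55 × 106.8 × 0.6191 × 0.9151 = 2458 m
   = 2.458 km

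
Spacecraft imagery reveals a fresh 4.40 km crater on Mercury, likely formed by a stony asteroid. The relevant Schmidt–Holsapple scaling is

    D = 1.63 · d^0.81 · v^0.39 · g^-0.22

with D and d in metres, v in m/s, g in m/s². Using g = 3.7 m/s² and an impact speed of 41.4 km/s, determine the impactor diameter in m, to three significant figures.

Rearranging for d: d = [D / (1.63 · 41400^0.39 · 3.7^-0.22)]^(1/0.81).
D = 4400 m.
41400^0.39 = 63.19
3.7^-0.22 = 0.7499
Denominator = 1.63 × 63.19 × 0.7499 = 77.24
D / 77.24 = 4400 / 77.24 = 56.97
d = 56.97^(1/0.81) = 56.97^1.2346 = 147.1 m

d ≈ 147 m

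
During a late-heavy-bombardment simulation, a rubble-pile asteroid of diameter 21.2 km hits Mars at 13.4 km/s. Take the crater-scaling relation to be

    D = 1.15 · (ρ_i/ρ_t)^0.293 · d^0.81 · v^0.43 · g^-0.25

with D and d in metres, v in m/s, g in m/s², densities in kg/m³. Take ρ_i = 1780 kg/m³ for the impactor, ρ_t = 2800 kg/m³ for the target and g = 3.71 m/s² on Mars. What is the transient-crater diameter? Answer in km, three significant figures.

D ≈ 138 km

In SI units: d = 21200 m, v = 13400 m/s.
(ρ_i/ρ_t)^0.293 = (1780/2800)^0.293 = 0.8757
d^0.81 = 21200^0.81 = 3194
v^0.43 = 13400^0.43 = 59.52
g^-0.25 = 3.71^-0.25 = 0.7205
D = 1.15 × 0.8757 × 3194 × 59.52 × 0.7205 = 1.379 × 10^5 m
   = 137.9 km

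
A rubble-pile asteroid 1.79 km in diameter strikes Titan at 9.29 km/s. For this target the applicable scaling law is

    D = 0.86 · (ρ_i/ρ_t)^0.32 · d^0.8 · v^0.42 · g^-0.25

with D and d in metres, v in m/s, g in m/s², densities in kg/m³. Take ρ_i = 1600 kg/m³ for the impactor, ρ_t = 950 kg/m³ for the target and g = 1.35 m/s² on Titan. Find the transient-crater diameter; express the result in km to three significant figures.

D ≈ 17.5 km

In SI units: d = 1790 m, v = 9290 m/s.
(ρ_i/ρ_t)^0.32 = (1600/950)^0.32 = 1.182
d^0.8 = 1790^0.8 = 400.2
v^0.42 = 9290^0.42 = 46.41
g^-0.25 = 1.35^-0.25 = 0.9277
D = 0.86 × 1.182 × 400.2 × 46.41 × 0.9277 = 17515 m
   = 17.52 km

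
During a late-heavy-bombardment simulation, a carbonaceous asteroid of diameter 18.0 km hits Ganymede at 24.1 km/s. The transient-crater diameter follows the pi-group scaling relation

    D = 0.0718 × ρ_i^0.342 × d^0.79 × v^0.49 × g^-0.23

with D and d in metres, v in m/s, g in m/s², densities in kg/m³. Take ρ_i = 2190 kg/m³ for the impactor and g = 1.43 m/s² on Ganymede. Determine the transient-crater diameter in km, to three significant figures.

D ≈ 296 km

In SI units: d = 18000 m, v = 24100 m/s.
ρ_i^0.342 = 2190^0.342 = 13.88
d^0.79 = 18000^0.79 = 2300
v^0.49 = 24100^0.49 = 140.3
g^-0.23 = 1.43^-0.23 = 0.9210
D = 0.0718 × 13.88 × 2300 × 140.3 × 0.9210 = 2.962 × 10^5 m
   = 296.2 km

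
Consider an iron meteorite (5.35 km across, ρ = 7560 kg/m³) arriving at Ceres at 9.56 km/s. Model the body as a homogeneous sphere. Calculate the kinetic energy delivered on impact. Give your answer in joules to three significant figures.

E ≈ 2.77 × 10^22 J

d = 5350 m; v = 9560 m/s.
Mass m = (π/6) ρ d³ = (π/6) × 7560 × (5350)³ = 6.062 × 10^14 kg
E = ½ m v² = 0.5 × 6.062 × 10^14 × (9560)² = 2.770 × 10^22 J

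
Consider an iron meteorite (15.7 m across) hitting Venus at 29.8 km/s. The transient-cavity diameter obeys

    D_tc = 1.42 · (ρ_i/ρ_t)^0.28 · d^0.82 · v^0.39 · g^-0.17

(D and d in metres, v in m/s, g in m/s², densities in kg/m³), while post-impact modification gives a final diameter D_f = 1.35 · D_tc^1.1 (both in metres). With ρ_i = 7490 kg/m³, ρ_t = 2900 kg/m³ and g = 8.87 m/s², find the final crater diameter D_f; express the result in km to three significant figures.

D_f ≈ 1.76 km

v = 29800 m/s.
(ρ_i/ρ_t)^0.28 = (7490/2900)^0.28 = 1.304
d^0.82 = 15.7^0.82 = 9.564
v^0.39 = 29800^0.39 = 55.58
g^-0.17 = 8.87^-0.17 = 0.6900
D_tc = 1.42 × 1.304 × 9.564 × 55.58 × 0.6900 = 679.2 m
D_f = 1.35 × (679.2)^1.1 = 1760 m
     = 1.760 km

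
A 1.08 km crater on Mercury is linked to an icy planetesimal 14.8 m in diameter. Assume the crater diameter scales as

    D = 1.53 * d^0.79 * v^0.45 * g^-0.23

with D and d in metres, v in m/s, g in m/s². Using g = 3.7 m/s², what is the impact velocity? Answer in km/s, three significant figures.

v ≈ 36.9 km/s

Rearranging for v: v = [D / (1.53 · 14.8^0.79 · 3.7^-0.23)]^(1/0.45).
D = 1080 m.
14.8^0.79 = 8.404
3.7^-0.23 = 0.7401
Denominator = 1.53 × 8.404 × 0.7401 = 9.516
D / 9.516 = 1080 / 9.516 = 113.5
v = 113.5^(1/0.45) = 113.5^2.2222 = 36865 m/s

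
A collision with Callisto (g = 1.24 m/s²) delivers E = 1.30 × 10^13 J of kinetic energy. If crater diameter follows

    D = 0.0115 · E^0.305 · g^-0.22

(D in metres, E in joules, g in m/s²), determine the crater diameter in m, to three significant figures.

E^0.305 = (1.30 × 10^13)^0.305 = 9.994 × 10^3
g^-0.22 = 1.24^-0.22 = 0.9538
D = 0.0115 × 9.994 × 10^3 × 0.9538 = 109.6 m

D ≈ 110 m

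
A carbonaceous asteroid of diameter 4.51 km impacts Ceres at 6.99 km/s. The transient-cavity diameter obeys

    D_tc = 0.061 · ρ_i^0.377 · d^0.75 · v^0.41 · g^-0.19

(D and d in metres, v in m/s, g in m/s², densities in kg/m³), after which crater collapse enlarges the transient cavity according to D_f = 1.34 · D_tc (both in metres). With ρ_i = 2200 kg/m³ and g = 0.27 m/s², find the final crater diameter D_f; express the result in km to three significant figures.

In SI: d = 4510 m, v = 6990 m/s.
ρ_i^0.377 = 2200^0.377 = 18.20
d^0.75 = 4510^0.75 = 550.3
v^0.41 = 6990^0.41 = 37.69
g^-0.19 = 0.27^-0.19 = 1.282
D_tc = 0.061 × 18.20 × 550.3 × 37.69 × 1.282 = 29520 m
D_f = 1.34 × 29520 = 39557 m
     = 39.56 km

D_f ≈ 39.6 km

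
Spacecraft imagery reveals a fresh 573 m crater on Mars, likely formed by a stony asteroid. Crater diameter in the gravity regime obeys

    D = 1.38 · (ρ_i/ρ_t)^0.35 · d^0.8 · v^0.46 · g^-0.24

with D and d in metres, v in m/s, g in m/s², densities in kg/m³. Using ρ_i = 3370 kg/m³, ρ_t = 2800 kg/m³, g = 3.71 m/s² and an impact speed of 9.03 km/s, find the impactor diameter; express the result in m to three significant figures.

d ≈ 13.6 m

Rearranging for d: d = [D / (1.38 · (3370/2800)^0.35 · 9030^0.46 · 3.71^-0.24)]^(1/0.8).
(3370/2800)^0.35 = 1.067
9030^0.46 = 66.01
3.71^-0.24 = 0.7300
Denominator = 1.38 × 1.067 × 66.01 × 0.7300 = 70.95
D / 70.95 = 573 / 70.95 = 8.076
d = 8.076^(1/0.8) = 8.076^1.25 = 13.61 m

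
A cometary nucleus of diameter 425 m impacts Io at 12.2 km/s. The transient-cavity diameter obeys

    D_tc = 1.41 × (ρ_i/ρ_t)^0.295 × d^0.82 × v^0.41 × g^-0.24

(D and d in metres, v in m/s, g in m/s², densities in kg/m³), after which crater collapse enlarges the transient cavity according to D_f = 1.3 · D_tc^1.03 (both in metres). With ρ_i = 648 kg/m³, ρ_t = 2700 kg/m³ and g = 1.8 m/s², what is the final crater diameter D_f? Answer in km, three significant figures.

D_f ≈ 9.16 km

v = 12200 m/s.
(ρ_i/ρ_t)^0.295 = (648/2700)^0.295 = 0.6564
d^0.82 = 425^0.82 = 143.0
v^0.41 = 12200^0.41 = 47.36
g^-0.24 = 1.8^-0.24 = 0.8684
D_tc = 1.41 × 0.6564 × 143.0 × 47.36 × 0.8684 = 5443 m
D_f = 1.3 × (5443)^1.03 = 9159 m
     = 9.159 km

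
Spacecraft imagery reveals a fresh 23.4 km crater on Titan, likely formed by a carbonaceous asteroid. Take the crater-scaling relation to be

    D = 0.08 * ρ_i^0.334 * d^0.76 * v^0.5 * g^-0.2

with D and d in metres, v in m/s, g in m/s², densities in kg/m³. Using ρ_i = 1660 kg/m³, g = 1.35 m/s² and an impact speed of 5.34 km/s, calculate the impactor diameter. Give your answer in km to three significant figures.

d ≈ 2.29 km

Rearranging for d: d = [D / (0.08 · 1660^0.334 · 5340^0.5 · 1.35^-0.2)]^(1/0.76).
D = 23400 m.
1660^0.334 = 11.90
5340^0.5 = 73.08
1.35^-0.2 = 0.9417
Denominator = 0.08 × 11.90 × 73.08 × 0.9417 = 65.52
D / 65.52 = 23400 / 65.52 = 357.1
d = 357.1^(1/0.76) = 357.1^1.3158 = 2285 m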